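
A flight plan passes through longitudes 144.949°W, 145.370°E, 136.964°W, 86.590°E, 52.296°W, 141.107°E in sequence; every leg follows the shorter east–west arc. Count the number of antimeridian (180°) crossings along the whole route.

4

Leg 1: -144.949° → +145.370°, shortest Δλ = -69.681° (west) — crosses 180°.
Leg 2: +145.370° → -136.964°, shortest Δλ = 77.666° (east) — crosses 180°.
Leg 3: -136.964° → +86.590°, shortest Δλ = -136.446° (west) — crosses 180°.
Leg 4: +86.590° → -52.296°, shortest Δλ = -138.886° (west) — does not cross 180°.
Leg 5: -52.296° → +141.107°, shortest Δλ = -166.597° (west) — crosses 180°.
Total crossings: 4.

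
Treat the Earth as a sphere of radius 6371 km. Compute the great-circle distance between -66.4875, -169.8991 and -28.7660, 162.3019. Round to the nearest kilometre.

4598 km

Δλ = 162.3019 − -169.8991 = 332.2010°; wrapped into (−180°, 180°]: -27.7990°.
Δφ = -28.7660 − -66.4875 = 37.7215°.
a = sin²(Δφ/2) + cos φ₁ · cos φ₂ · sin²(Δλ/2) = 0.124684.
c = 2·atan2(√a, √(1−a)) = 0.72178 rad → d = 6371·c ≈ 4598.44 km.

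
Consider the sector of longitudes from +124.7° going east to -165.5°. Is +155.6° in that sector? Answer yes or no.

Yes

Band width going east from +124.7° to -165.5°: ((-165.5 − 124.7) mod 360) = 69.8°.
Offset of +155.6° east of the west edge: ((155.6 − 124.7) mod 360) = 30.9°.
30.9° ≤ 69.8° ⇒ inside.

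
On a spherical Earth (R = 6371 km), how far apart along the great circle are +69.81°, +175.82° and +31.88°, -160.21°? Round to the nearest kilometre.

4473 km

Δλ = -160.21 − 175.82 = -336.03°; wrapped into (−180°, 180°]: 23.97°.
Δφ = 31.88 − 69.81 = -37.93°.
a = sin²(Δφ/2) + cos φ₁ · cos φ₂ · sin²(Δλ/2) = 0.118256.
c = 2·atan2(√a, √(1−a)) = 0.70210 rad → d = 6371·c ≈ 4473.08 km.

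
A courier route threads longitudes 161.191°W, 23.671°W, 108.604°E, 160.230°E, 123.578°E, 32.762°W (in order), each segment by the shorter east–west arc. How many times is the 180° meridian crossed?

Leg 1: -161.191° → -23.671°, shortest Δλ = 137.52° (east) — does not cross 180°.
Leg 2: -23.671° → +108.604°, shortest Δλ = 132.275° (east) — does not cross 180°.
Leg 3: +108.604° → +160.230°, shortest Δλ = 51.626° (east) — does not cross 180°.
Leg 4: +160.230° → +123.578°, shortest Δλ = -36.652° (west) — does not cross 180°.
Leg 5: +123.578° → -32.762°, shortest Δλ = -156.34° (west) — does not cross 180°.
Total crossings: 0.

0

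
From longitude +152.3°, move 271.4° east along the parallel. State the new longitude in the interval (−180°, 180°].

+63.7°

Start at +152.3°; shift +271.4° → +423.7°.
+423.7° lies outside (−180°, 180°]; subtract 360° → +63.7°.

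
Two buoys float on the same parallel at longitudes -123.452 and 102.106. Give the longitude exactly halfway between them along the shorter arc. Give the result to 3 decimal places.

+169.327°

Signed shortest Δλ from -123.452° to +102.106° is -134.442°.
Midpoint longitude = -123.452° + (-134.442°)/2 = -123.452° − 67.221° = -190.673°.
Normalise into (−180°, 180°]: +169.327°.
(The naïve average (-123.452 + +102.106)/2 = -10.673° is on the wrong side of the globe.)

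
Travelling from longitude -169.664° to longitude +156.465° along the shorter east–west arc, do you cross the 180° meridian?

Yes

Naïve |156.465 − -169.664| = 326.129° > 180°, so the shorter arc goes the other way round — across 180°.
Signed shortest Δλ = ((156.465 − -169.664 + 180) mod 360) − 180 = -33.871°.
Going west by 33.871° from -169.664° passes through 180° before reaching +156.465°.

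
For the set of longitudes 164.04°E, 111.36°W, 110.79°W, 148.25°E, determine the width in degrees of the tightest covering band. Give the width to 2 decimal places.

Sort the longitudes: -111.36°, -110.79°, +148.25°, +164.04°.
Eastward gaps between consecutive values (wrapping around): 0.57°, 259.04°, 15.79°, 84.60°.
Largest gap = 259.04° ⇒ minimal covering band is its complement: 360° − 259.04° = 100.96°.
Band runs from +148.25° eastward to -110.79°, crossing the antimeridian.

100.96°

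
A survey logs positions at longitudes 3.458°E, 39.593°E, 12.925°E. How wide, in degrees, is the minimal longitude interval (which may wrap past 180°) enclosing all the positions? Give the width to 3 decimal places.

Sort the longitudes: +3.458°, +12.925°, +39.593°.
Eastward gaps between consecutive values (wrapping around): 9.467°, 26.668°, 323.865°.
Largest gap = 323.865° ⇒ minimal covering band is its complement: 360° − 323.865° = 36.135°.
Band runs from +3.458° eastward to +39.593°.

36.135°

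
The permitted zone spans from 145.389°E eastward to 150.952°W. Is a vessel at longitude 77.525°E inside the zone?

No

Band width going east from +145.389° to -150.952°: ((-150.952 − 145.389) mod 360) = 63.659°.
Offset of +77.525° east of the west edge: ((77.525 − 145.389) mod 360) = 292.136°.
292.136° > 63.659° ⇒ outside.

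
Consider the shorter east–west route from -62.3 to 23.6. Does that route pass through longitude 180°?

No

Signed shortest Δλ = ((23.6 − -62.3 + 180) mod 360) − 180 = 85.9°.
Going east by 85.9° from -62.3° reaches +23.6° without touching 180°.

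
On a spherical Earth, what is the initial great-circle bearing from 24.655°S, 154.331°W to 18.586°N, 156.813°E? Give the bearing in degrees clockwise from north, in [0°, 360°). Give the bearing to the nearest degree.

Δλ = 156.813 − -154.331 = 311.144°; wrapped into (−180°, 180°]: -48.856°.
θ = atan2( sin Δλ · cos φ₂ , cos φ₁ · sin φ₂ − sin φ₁ · cos φ₂ · cos Δλ )
  = atan2(-0.71378, 0.54982) = -52.393° → normalised to [0°, 360°): 307.607°.

308°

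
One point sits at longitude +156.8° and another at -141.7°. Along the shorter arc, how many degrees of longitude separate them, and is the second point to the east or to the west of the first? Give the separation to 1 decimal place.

61.5° east

Raw difference: -141.7 − 156.8 = -298.5°.
Normalise into (−180°, 180°]: -298.5° + 360° = 61.5°.
Positive ⇒ the second point lies to the east; separation 61.5°.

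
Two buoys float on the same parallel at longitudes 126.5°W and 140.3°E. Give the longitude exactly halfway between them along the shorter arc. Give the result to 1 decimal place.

173.1°W

Signed shortest Δλ from -126.5° to +140.3° is -93.2°.
Midpoint longitude = -126.5° + (-93.2°)/2 = -126.5° − 46.6° = -173.1°.
(The naïve average (-126.5 + +140.3)/2 = 6.9° is on the wrong side of the globe.)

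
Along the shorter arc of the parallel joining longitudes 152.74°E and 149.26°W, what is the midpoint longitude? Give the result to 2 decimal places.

178.26°W

Signed shortest Δλ from +152.74° to -149.26° is +58.00°.
Midpoint longitude = +152.74° + (+58.00°)/2 = +152.74° + 29.00° = +181.74°.
Normalise into (−180°, 180°]: -178.26°.
(The naïve average (+152.74 + -149.26)/2 = 1.74° is on the wrong side of the globe.)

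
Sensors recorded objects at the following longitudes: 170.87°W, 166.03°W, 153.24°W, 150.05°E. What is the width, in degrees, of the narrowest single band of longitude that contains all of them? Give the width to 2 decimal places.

56.71°

Sort the longitudes: -170.87°, -166.03°, -153.24°, +150.05°.
Eastward gaps between consecutive values (wrapping around): 4.84°, 12.79°, 303.29°, 39.08°.
Largest gap = 303.29° ⇒ minimal covering band is its complement: 360° − 303.29° = 56.71°.
Band runs from +150.05° eastward to -153.24°, crossing the antimeridian.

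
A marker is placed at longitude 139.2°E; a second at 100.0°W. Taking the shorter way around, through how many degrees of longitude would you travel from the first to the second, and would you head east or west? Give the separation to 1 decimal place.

Raw difference: -100.0 − 139.2 = -239.2°.
Normalise into (−180°, 180°]: -239.2° + 360° = 120.8°.
Positive ⇒ the second point lies to the east; separation 120.8°.

120.8° east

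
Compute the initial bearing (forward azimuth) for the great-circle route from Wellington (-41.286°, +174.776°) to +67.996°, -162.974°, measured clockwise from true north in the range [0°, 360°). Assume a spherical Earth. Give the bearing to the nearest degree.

Δλ = -162.974 − 174.776 = -337.750°; wrapped into (−180°, 180°]: 22.250°.
θ = atan2( sin Δλ · cos φ₂ , cos φ₁ · sin φ₂ − sin φ₁ · cos φ₂ · cos Δλ )
  = atan2(0.14187, 0.92550) = 8.715° → normalised to [0°, 360°): 8.715°.

9°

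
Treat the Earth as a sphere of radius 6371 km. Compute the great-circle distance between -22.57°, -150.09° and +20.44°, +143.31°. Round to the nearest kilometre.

8662 km

Δλ = 143.31 − -150.09 = 293.40°; wrapped into (−180°, 180°]: -66.60°.
Δφ = 20.44 − -22.57 = 43.01°.
a = sin²(Δφ/2) + cos φ₁ · cos φ₂ · sin²(Δλ/2) = 0.395198.
c = 2·atan2(√a, √(1−a)) = 1.35963 rad → d = 6371·c ≈ 8662.18 km.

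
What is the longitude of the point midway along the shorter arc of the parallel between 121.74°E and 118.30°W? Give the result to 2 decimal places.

178.28°W

Signed shortest Δλ from +121.74° to -118.30° is +119.96°.
Midpoint longitude = +121.74° + (+119.96°)/2 = +121.74° + 59.98° = +181.72°.
Normalise into (−180°, 180°]: -178.28°.
(The naïve average (+121.74 + -118.30)/2 = 1.72° is on the wrong side of the globe.)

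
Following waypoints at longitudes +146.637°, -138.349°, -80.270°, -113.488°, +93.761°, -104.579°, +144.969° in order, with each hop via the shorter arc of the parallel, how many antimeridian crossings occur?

Leg 1: +146.637° → -138.349°, shortest Δλ = 75.014° (east) — crosses 180°.
Leg 2: -138.349° → -80.270°, shortest Δλ = 58.079° (east) — does not cross 180°.
Leg 3: -80.270° → -113.488°, shortest Δλ = -33.218° (west) — does not cross 180°.
Leg 4: -113.488° → +93.761°, shortest Δλ = -152.751° (west) — crosses 180°.
Leg 5: +93.761° → -104.579°, shortest Δλ = 161.66° (east) — crosses 180°.
Leg 6: -104.579° → +144.969°, shortest Δλ = -110.452° (west) — crosses 180°.
Total crossings: 4.

4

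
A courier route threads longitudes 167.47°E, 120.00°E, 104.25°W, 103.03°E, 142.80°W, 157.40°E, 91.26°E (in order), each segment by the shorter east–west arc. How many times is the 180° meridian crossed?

4

Leg 1: +167.47° → +120.00°, shortest Δλ = -47.47° (west) — does not cross 180°.
Leg 2: +120.00° → -104.25°, shortest Δλ = 135.75° (east) — crosses 180°.
Leg 3: -104.25° → +103.03°, shortest Δλ = -152.72° (west) — crosses 180°.
Leg 4: +103.03° → -142.80°, shortest Δλ = 114.17° (east) — crosses 180°.
Leg 5: -142.80° → +157.40°, shortest Δλ = -59.8° (west) — crosses 180°.
Leg 6: +157.40° → +91.26°, shortest Δλ = -66.14° (west) — does not cross 180°.
Total crossings: 4.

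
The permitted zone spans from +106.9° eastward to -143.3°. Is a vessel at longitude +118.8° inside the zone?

Band width going east from +106.9° to -143.3°: ((-143.3 − 106.9) mod 360) = 109.8°.
Offset of +118.8° east of the west edge: ((118.8 − 106.9) mod 360) = 11.9°.
11.9° ≤ 109.8° ⇒ inside.

Yes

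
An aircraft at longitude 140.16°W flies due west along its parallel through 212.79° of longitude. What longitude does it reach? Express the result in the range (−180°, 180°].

Start at -140.16°; shift −212.79° → -352.95°.
-352.95° lies outside (−180°, 180°]; add 360° → +7.05°.

7.05°E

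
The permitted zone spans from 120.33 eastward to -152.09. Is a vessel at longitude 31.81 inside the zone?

No

Band width going east from +120.33° to -152.09°: ((-152.09 − 120.33) mod 360) = 87.58°.
Offset of +31.81° east of the west edge: ((31.81 − 120.33) mod 360) = 271.48°.
271.48° > 87.58° ⇒ outside.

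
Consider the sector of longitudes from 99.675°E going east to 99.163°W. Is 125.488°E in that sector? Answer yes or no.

Yes

Band width going east from +99.675° to -99.163°: ((-99.163 − 99.675) mod 360) = 161.162°.
Offset of +125.488° east of the west edge: ((125.488 − 99.675) mod 360) = 25.813°.
25.813° ≤ 161.162° ⇒ inside.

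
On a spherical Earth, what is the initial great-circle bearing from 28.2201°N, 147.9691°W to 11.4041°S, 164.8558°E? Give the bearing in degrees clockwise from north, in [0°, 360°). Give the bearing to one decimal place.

Δλ = 164.8558 − -147.9691 = 312.8249°; wrapped into (−180°, 180°]: -47.1751°.
θ = atan2( sin Δλ · cos φ₂ , cos φ₁ · sin φ₂ − sin φ₁ · cos φ₂ · cos Δλ )
  = atan2(-0.71895, -0.48931) = -124.239° → normalised to [0°, 360°): 235.761°.

235.8°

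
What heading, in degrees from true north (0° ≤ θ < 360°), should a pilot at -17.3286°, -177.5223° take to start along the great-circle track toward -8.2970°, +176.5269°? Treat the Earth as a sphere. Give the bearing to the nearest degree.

327°

Δλ = 176.5269 − -177.5223 = 354.0492°; wrapped into (−180°, 180°]: -5.9508°.
θ = atan2( sin Δλ · cos φ₂ , cos φ₁ · sin φ₂ − sin φ₁ · cos φ₂ · cos Δλ )
  = atan2(-0.10259, 0.15539) = -33.433° → normalised to [0°, 360°): 326.567°.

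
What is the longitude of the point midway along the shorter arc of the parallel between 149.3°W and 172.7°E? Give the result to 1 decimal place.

Signed shortest Δλ from -149.3° to +172.7° is -38.0°.
Midpoint longitude = -149.3° + (-38.0°)/2 = -149.3° − 19.0° = -168.3°.
(The naïve average (-149.3 + +172.7)/2 = 11.7° is on the wrong side of the globe.)

168.3°W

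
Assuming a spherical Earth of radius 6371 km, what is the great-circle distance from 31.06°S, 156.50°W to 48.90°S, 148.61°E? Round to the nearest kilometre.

Δλ = 148.61 − -156.50 = 305.11°; wrapped into (−180°, 180°]: -54.89°.
Δφ = -48.90 − -31.06 = -17.84°.
a = sin²(Δφ/2) + cos φ₁ · cos φ₂ · sin²(Δλ/2) = 0.143665.
c = 2·atan2(√a, √(1−a)) = 0.77750 rad → d = 6371·c ≈ 4953.44 km.

4953 km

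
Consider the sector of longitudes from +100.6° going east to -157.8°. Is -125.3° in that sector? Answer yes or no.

Band width going east from +100.6° to -157.8°: ((-157.8 − 100.6) mod 360) = 101.6°.
Offset of -125.3° east of the west edge: ((-125.3 − 100.6) mod 360) = 134.1°.
134.1° > 101.6° ⇒ outside.

No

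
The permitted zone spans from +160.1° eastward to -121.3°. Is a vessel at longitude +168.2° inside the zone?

Yes

Band width going east from +160.1° to -121.3°: ((-121.3 − 160.1) mod 360) = 78.6°.
Offset of +168.2° east of the west edge: ((168.2 − 160.1) mod 360) = 8.1°.
8.1° ≤ 78.6° ⇒ inside.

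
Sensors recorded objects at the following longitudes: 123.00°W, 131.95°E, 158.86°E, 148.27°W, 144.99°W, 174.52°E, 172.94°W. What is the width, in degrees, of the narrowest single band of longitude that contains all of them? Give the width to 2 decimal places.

Sort the longitudes: -172.94°, -148.27°, -144.99°, -123.00°, +131.95°, +158.86°, +174.52°.
Eastward gaps between consecutive values (wrapping around): 24.67°, 3.28°, 21.99°, 254.95°, 26.91°, 15.66°, 12.54°.
Largest gap = 254.95° ⇒ minimal covering band is its complement: 360° − 254.95° = 105.05°.
Band runs from +131.95° eastward to -123.00°, crossing the antimeridian.

105.05°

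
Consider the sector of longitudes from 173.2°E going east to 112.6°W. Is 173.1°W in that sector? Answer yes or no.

Band width going east from +173.2° to -112.6°: ((-112.6 − 173.2) mod 360) = 74.2°.
Offset of -173.1° east of the west edge: ((-173.1 − 173.2) mod 360) = 13.7°.
13.7° ≤ 74.2° ⇒ inside.

Yes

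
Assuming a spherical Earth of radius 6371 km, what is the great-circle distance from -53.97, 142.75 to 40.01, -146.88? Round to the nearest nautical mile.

6702 nmi

Δλ = -146.88 − 142.75 = -289.63°; wrapped into (−180°, 180°]: 70.37°.
Δφ = 40.01 − -53.97 = 93.98°.
a = sin²(Δφ/2) + cos φ₁ · cos φ₂ · sin²(Δλ/2) = 0.684292.
c = 2·atan2(√a, √(1−a)) = 1.94828 rad → d = 6371·c ≈ 12412.50 km ≈ 6702.21 nmi.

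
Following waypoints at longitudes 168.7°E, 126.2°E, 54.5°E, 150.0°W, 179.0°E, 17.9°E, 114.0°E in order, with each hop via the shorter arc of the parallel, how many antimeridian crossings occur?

Leg 1: +168.7° → +126.2°, shortest Δλ = -42.5° (west) — does not cross 180°.
Leg 2: +126.2° → +54.5°, shortest Δλ = -71.7° (west) — does not cross 180°.
Leg 3: +54.5° → -150.0°, shortest Δλ = 155.5° (east) — crosses 180°.
Leg 4: -150.0° → +179.0°, shortest Δλ = -31.0° (west) — crosses 180°.
Leg 5: +179.0° → +17.9°, shortest Δλ = -161.1° (west) — does not cross 180°.
Leg 6: +17.9° → +114.0°, shortest Δλ = 96.1° (east) — does not cross 180°.
Total crossings: 2.

2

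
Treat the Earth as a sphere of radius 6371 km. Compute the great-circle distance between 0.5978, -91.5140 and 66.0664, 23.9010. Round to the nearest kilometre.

Δλ = 23.9010 − -91.5140 = 115.4150°.
Δφ = 66.0664 − 0.5978 = 65.4686°.
a = sin²(Δφ/2) + cos φ₁ · cos φ₂ · sin²(Δλ/2) = 0.582280.
c = 2·atan2(√a, √(1−a)) = 1.73611 rad → d = 6371·c ≈ 11060.74 km.

11061 km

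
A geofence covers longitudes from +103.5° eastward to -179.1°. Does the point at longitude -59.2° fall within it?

Band width going east from +103.5° to -179.1°: ((-179.1 − 103.5) mod 360) = 77.4°.
Offset of -59.2° east of the west edge: ((-59.2 − 103.5) mod 360) = 197.3°.
197.3° > 77.4° ⇒ outside.

No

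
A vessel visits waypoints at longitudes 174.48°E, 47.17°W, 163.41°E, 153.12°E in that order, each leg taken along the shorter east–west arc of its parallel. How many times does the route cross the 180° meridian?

2

Leg 1: +174.48° → -47.17°, shortest Δλ = 138.35° (east) — crosses 180°.
Leg 2: -47.17° → +163.41°, shortest Δλ = -149.42° (west) — crosses 180°.
Leg 3: +163.41° → +153.12°, shortest Δλ = -10.29° (west) — does not cross 180°.
Total crossings: 2.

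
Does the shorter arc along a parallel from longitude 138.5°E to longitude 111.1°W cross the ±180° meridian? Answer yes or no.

Naïve |-111.1 − 138.5| = 249.6° > 180°, so the shorter arc goes the other way round — across 180°.
Signed shortest Δλ = ((-111.1 − 138.5 + 180) mod 360) − 180 = 110.4°.
Going east by 110.4° from +138.5° passes through 180° before reaching -111.1°.

Yes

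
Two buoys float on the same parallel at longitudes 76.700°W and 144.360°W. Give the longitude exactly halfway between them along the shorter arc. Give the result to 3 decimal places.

110.530°W

Signed shortest Δλ from -76.700° to -144.360° is -67.660°.
Midpoint longitude = -76.700° + (-67.660°)/2 = -76.700° − 33.830° = -110.530°.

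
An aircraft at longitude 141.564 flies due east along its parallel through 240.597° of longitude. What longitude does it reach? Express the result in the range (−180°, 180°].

Start at +141.564°; shift +240.597° → +382.161°.
+382.161° lies outside (−180°, 180°]; subtract 360° → +22.161°.

+22.161°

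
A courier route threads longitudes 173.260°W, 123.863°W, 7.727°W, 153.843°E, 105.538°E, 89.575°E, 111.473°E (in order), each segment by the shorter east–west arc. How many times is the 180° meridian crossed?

0

Leg 1: -173.260° → -123.863°, shortest Δλ = 49.397° (east) — does not cross 180°.
Leg 2: -123.863° → -7.727°, shortest Δλ = 116.136° (east) — does not cross 180°.
Leg 3: -7.727° → +153.843°, shortest Δλ = 161.57° (east) — does not cross 180°.
Leg 4: +153.843° → +105.538°, shortest Δλ = -48.305° (west) — does not cross 180°.
Leg 5: +105.538° → +89.575°, shortest Δλ = -15.963° (west) — does not cross 180°.
Leg 6: +89.575° → +111.473°, shortest Δλ = 21.898° (east) — does not cross 180°.
Total crossings: 0.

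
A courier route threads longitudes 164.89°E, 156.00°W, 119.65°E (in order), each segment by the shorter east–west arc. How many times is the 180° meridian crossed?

2

Leg 1: +164.89° → -156.00°, shortest Δλ = 39.11° (east) — crosses 180°.
Leg 2: -156.00° → +119.65°, shortest Δλ = -84.35° (west) — crosses 180°.
Total crossings: 2.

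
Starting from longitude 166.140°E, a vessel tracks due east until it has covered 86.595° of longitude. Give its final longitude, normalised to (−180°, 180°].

107.265°W

Start at +166.140°; shift +86.595° → +252.735°.
+252.735° lies outside (−180°, 180°]; subtract 360° → -107.265°.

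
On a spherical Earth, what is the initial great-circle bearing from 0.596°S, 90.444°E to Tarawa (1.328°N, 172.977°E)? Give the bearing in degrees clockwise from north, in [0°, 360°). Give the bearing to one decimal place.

Δλ = 172.977 − 90.444 = 82.533°.
θ = atan2( sin Δλ · cos φ₂ , cos φ₁ · sin φ₂ − sin φ₁ · cos φ₂ · cos Δλ )
  = atan2(0.99125, 0.02453) = 88.583° → normalised to [0°, 360°): 88.583°.

88.6°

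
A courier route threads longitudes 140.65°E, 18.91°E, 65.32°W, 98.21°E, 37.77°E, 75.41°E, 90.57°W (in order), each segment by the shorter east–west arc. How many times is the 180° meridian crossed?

0

Leg 1: +140.65° → +18.91°, shortest Δλ = -121.74° (west) — does not cross 180°.
Leg 2: +18.91° → -65.32°, shortest Δλ = -84.23° (west) — does not cross 180°.
Leg 3: -65.32° → +98.21°, shortest Δλ = 163.53° (east) — does not cross 180°.
Leg 4: +98.21° → +37.77°, shortest Δλ = -60.44° (west) — does not cross 180°.
Leg 5: +37.77° → +75.41°, shortest Δλ = 37.64° (east) — does not cross 180°.
Leg 6: +75.41° → -90.57°, shortest Δλ = -165.98° (west) — does not cross 180°.
Total crossings: 0.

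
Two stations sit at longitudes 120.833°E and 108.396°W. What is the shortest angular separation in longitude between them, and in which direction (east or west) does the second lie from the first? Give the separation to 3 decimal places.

130.771° east

Raw difference: -108.396 − 120.833 = -229.229°.
Normalise into (−180°, 180°]: -229.229° + 360° = 130.771°.
Positive ⇒ the second point lies to the east; separation 130.771°.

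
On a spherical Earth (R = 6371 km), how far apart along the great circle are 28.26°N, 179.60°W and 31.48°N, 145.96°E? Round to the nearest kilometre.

3327 km

Δλ = 145.96 − -179.60 = 325.56°; wrapped into (−180°, 180°]: -34.44°.
Δφ = 31.48 − 28.26 = 3.22°.
a = sin²(Δφ/2) + cos φ₁ · cos φ₂ · sin²(Δλ/2) = 0.066623.
c = 2·atan2(√a, √(1−a)) = 0.52214 rad → d = 6371·c ≈ 3326.54 km.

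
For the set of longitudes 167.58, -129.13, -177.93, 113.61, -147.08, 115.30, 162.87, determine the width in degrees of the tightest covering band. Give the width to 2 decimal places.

117.26°

Sort the longitudes: -177.93°, -147.08°, -129.13°, +113.61°, +115.30°, +162.87°, +167.58°.
Eastward gaps between consecutive values (wrapping around): 30.85°, 17.95°, 242.74°, 1.69°, 47.57°, 4.71°, 14.49°.
Largest gap = 242.74° ⇒ minimal covering band is its complement: 360° − 242.74° = 117.26°.
Band runs from +113.61° eastward to -129.13°, crossing the antimeridian.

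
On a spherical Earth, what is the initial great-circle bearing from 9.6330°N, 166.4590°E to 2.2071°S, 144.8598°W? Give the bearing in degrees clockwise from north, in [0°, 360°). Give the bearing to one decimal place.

101.2°

Δλ = -144.8598 − 166.4590 = -311.3188°; wrapped into (−180°, 180°]: 48.6812°.
θ = atan2( sin Δλ · cos φ₂ , cos φ₁ · sin φ₂ − sin φ₁ · cos φ₂ · cos Δλ )
  = atan2(0.75049, -0.14837) = 101.183° → normalised to [0°, 360°): 101.183°.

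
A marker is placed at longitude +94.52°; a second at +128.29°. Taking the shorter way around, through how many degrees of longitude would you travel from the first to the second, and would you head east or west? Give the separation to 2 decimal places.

33.77° east

Raw difference: 128.29 − 94.52 = 33.77°.
Normalise into (−180°, 180°]: 33.77° stays 33.77°.
Positive ⇒ the second point lies to the east; separation 33.77°.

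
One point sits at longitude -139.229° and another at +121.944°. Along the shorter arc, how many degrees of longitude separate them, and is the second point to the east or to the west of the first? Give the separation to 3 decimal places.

98.827° west

Raw difference: 121.944 − -139.229 = 261.173°.
Normalise into (−180°, 180°]: 261.173° − 360° = -98.827°.
Negative ⇒ the second point lies to the west; separation 98.827°.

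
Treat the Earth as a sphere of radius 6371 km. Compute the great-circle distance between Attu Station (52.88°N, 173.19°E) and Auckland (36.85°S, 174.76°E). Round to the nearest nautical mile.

5388 nmi

Δλ = 174.76 − 173.19 = 1.57°.
Δφ = -36.85 − 52.88 = -89.73°.
a = sin²(Δφ/2) + cos φ₁ · cos φ₂ · sin²(Δλ/2) = 0.497734.
c = 2·atan2(√a, √(1−a)) = 1.56627 rad → d = 6371·c ≈ 9978.68 km ≈ 5388.05 nmi.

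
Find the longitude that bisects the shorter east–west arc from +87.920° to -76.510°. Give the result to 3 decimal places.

Signed shortest Δλ from +87.920° to -76.510° is -164.430°.
Midpoint longitude = +87.920° + (-164.430°)/2 = +87.920° − 82.215° = +5.705°.

+5.705°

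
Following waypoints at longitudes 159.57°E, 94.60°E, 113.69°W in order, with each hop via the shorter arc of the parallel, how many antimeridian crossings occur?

1

Leg 1: +159.57° → +94.60°, shortest Δλ = -64.97° (west) — does not cross 180°.
Leg 2: +94.60° → -113.69°, shortest Δλ = 151.71° (east) — crosses 180°.
Total crossings: 1.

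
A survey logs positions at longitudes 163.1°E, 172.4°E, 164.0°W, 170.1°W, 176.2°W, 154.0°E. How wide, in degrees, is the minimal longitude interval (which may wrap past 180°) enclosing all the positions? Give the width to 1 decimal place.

42.0°

Sort the longitudes: -176.2°, -170.1°, -164.0°, +154.0°, +163.1°, +172.4°.
Eastward gaps between consecutive values (wrapping around): 6.1°, 6.1°, 318.0°, 9.1°, 9.3°, 11.4°.
Largest gap = 318.0° ⇒ minimal covering band is its complement: 360° − 318.0° = 42.0°.
Band runs from +154.0° eastward to -164.0°, crossing the antimeridian.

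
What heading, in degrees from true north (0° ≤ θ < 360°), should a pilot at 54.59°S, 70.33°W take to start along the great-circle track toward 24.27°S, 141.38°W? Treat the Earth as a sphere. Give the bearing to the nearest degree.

270°

Δλ = -141.38 − -70.33 = -71.05°.
θ = atan2( sin Δλ · cos φ₂ , cos φ₁ · sin φ₂ − sin φ₁ · cos φ₂ · cos Δλ )
  = atan2(-0.86221, 0.00312) = -89.793° → normalised to [0°, 360°): 270.207°.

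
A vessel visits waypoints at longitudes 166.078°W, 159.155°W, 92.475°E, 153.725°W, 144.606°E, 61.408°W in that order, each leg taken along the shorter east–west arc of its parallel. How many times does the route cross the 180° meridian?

4

Leg 1: -166.078° → -159.155°, shortest Δλ = 6.923° (east) — does not cross 180°.
Leg 2: -159.155° → +92.475°, shortest Δλ = -108.37° (west) — crosses 180°.
Leg 3: +92.475° → -153.725°, shortest Δλ = 113.8° (east) — crosses 180°.
Leg 4: -153.725° → +144.606°, shortest Δλ = -61.669° (west) — crosses 180°.
Leg 5: +144.606° → -61.408°, shortest Δλ = 153.986° (east) — crosses 180°.
Total crossings: 4.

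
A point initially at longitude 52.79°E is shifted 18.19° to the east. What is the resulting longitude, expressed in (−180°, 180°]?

Start at +52.79°; shift +18.19° → +70.98°.
+70.98° already lies in (−180°, 180°].

70.98°E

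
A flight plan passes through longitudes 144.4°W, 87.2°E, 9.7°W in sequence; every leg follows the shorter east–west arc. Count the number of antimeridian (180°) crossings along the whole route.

1

Leg 1: -144.4° → +87.2°, shortest Δλ = -128.4° (west) — crosses 180°.
Leg 2: +87.2° → -9.7°, shortest Δλ = -96.9° (west) — does not cross 180°.
Total crossings: 1.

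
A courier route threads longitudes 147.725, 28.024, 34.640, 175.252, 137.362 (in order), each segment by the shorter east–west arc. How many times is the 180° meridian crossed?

0

Leg 1: +147.725° → +28.024°, shortest Δλ = -119.701° (west) — does not cross 180°.
Leg 2: +28.024° → +34.640°, shortest Δλ = 6.616° (east) — does not cross 180°.
Leg 3: +34.640° → +175.252°, shortest Δλ = 140.612° (east) — does not cross 180°.
Leg 4: +175.252° → +137.362°, shortest Δλ = -37.89° (west) — does not cross 180°.
Total crossings: 0.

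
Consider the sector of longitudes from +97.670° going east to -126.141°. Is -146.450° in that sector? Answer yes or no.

Yes

Band width going east from +97.670° to -126.141°: ((-126.141 − 97.670) mod 360) = 136.189°.
Offset of -146.450° east of the west edge: ((-146.450 − 97.670) mod 360) = 115.880°.
115.880° ≤ 136.189° ⇒ inside.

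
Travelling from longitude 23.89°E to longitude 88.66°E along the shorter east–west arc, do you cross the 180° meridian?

No

Signed shortest Δλ = ((88.66 − 23.89 + 180) mod 360) − 180 = 64.77°.
Going east by 64.77° from +23.89° reaches +88.66° without touching 180°.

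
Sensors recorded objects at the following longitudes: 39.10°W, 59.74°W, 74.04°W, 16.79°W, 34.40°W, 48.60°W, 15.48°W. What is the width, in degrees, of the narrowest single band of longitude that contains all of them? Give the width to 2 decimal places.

58.56°

Sort the longitudes: -74.04°, -59.74°, -48.60°, -39.10°, -34.40°, -16.79°, -15.48°.
Eastward gaps between consecutive values (wrapping around): 14.30°, 11.14°, 9.50°, 4.70°, 17.61°, 1.31°, 301.44°.
Largest gap = 301.44° ⇒ minimal covering band is its complement: 360° − 301.44° = 58.56°.
Band runs from -74.04° eastward to -15.48°.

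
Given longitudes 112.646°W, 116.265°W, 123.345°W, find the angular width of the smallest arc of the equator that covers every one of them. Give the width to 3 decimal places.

10.699°

Sort the longitudes: -123.345°, -116.265°, -112.646°.
Eastward gaps between consecutive values (wrapping around): 7.080°, 3.619°, 349.301°.
Largest gap = 349.301° ⇒ minimal covering band is its complement: 360° − 349.301° = 10.699°.
Band runs from -123.345° eastward to -112.646°.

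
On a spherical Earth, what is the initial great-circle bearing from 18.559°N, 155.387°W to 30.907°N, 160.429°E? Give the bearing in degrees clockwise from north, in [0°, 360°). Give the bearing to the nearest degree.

296°

Δλ = 160.429 − -155.387 = 315.816°; wrapped into (−180°, 180°]: -44.184°.
θ = atan2( sin Δλ · cos φ₂ , cos φ₁ · sin φ₂ − sin φ₁ · cos φ₂ · cos Δλ )
  = atan2(-0.59800, 0.29110) = -64.043° → normalised to [0°, 360°): 295.957°.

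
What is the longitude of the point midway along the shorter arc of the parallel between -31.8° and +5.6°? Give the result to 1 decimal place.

Signed shortest Δλ from -31.8° to +5.6° is +37.4°.
Midpoint longitude = -31.8° + (+37.4°)/2 = -31.8° + 18.7° = -13.1°.

-13.1°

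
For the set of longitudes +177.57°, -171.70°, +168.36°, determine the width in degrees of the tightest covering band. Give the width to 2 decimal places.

19.94°

Sort the longitudes: -171.70°, +168.36°, +177.57°.
Eastward gaps between consecutive values (wrapping around): 340.06°, 9.21°, 10.73°.
Largest gap = 340.06° ⇒ minimal covering band is its complement: 360° − 340.06° = 19.94°.
Band runs from +168.36° eastward to -171.70°, crossing the antimeridian.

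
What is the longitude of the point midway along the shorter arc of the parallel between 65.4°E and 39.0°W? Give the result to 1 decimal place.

13.2°E

Signed shortest Δλ from +65.4° to -39.0° is -104.4°.
Midpoint longitude = +65.4° + (-104.4°)/2 = +65.4° − 52.2° = +13.2°.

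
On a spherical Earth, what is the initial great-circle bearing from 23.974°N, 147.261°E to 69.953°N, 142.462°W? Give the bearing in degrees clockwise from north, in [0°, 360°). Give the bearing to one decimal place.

21.7°

Δλ = -142.462 − 147.261 = -289.723°; wrapped into (−180°, 180°]: 70.277°.
θ = atan2( sin Δλ · cos φ₂ , cos φ₁ · sin φ₂ − sin φ₁ · cos φ₂ · cos Δλ )
  = atan2(0.32268, 0.81136) = 21.688° → normalised to [0°, 360°): 21.688°.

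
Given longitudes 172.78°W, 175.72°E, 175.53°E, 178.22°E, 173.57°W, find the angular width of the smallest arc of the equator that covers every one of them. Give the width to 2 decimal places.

Sort the longitudes: -173.57°, -172.78°, +175.53°, +175.72°, +178.22°.
Eastward gaps between consecutive values (wrapping around): 0.79°, 348.31°, 0.19°, 2.50°, 8.21°.
Largest gap = 348.31° ⇒ minimal covering band is its complement: 360° − 348.31° = 11.69°.
Band runs from +175.53° eastward to -172.78°, crossing the antimeridian.

11.69°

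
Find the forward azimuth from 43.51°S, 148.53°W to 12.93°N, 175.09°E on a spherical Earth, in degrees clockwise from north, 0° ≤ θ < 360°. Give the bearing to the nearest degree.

321°

Δλ = 175.09 − -148.53 = 323.62°; wrapped into (−180°, 180°]: -36.38°.
θ = atan2( sin Δλ · cos φ₂ , cos φ₁ · sin φ₂ − sin φ₁ · cos φ₂ · cos Δλ )
  = atan2(-0.57810, 0.70253) = -39.450° → normalised to [0°, 360°): 320.550°.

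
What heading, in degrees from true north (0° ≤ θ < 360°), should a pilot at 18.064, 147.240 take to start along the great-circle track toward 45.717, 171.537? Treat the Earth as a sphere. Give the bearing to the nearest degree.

Δλ = 171.537 − 147.240 = 24.297°.
θ = atan2( sin Δλ · cos φ₂ , cos φ₁ · sin φ₂ − sin φ₁ · cos φ₂ · cos Δλ )
  = atan2(0.28729, 0.48329) = 30.729° → normalised to [0°, 360°): 30.729°.

31°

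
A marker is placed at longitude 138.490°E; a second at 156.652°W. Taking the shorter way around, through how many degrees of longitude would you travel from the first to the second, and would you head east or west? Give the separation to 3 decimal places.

64.858° east

Raw difference: -156.652 − 138.490 = -295.142°.
Normalise into (−180°, 180°]: -295.142° + 360° = 64.858°.
Positive ⇒ the second point lies to the east; separation 64.858°.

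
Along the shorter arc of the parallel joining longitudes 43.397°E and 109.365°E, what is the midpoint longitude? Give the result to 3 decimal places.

76.381°E

Signed shortest Δλ from +43.397° to +109.365° is +65.968°.
Midpoint longitude = +43.397° + (+65.968°)/2 = +43.397° + 32.984° = +76.381°.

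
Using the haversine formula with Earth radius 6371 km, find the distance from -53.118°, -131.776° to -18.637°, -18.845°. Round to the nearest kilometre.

Δλ = -18.845 − -131.776 = 112.931°.
Δφ = -18.637 − -53.118 = 34.481°.
a = sin²(Δφ/2) + cos φ₁ · cos φ₂ · sin²(Δλ/2) = 0.482980.
c = 2·atan2(√a, √(1−a)) = 1.53675 rad → d = 6371·c ≈ 9790.64 km.

9791 km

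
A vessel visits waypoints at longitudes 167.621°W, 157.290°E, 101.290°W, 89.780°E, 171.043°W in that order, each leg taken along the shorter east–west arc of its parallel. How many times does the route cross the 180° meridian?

4

Leg 1: -167.621° → +157.290°, shortest Δλ = -35.089° (west) — crosses 180°.
Leg 2: +157.290° → -101.290°, shortest Δλ = 101.42° (east) — crosses 180°.
Leg 3: -101.290° → +89.780°, shortest Δλ = -168.93° (west) — crosses 180°.
Leg 4: +89.780° → -171.043°, shortest Δλ = 99.177° (east) — crosses 180°.
Total crossings: 4.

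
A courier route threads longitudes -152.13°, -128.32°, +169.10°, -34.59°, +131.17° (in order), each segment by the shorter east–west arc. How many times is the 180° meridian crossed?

Leg 1: -152.13° → -128.32°, shortest Δλ = 23.81° (east) — does not cross 180°.
Leg 2: -128.32° → +169.10°, shortest Δλ = -62.58° (west) — crosses 180°.
Leg 3: +169.10° → -34.59°, shortest Δλ = 156.31° (east) — crosses 180°.
Leg 4: -34.59° → +131.17°, shortest Δλ = 165.76° (east) — does not cross 180°.
Total crossings: 2.

2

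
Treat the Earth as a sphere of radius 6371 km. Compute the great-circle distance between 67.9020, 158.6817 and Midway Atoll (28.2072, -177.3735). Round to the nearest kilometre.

4691 km

Δλ = -177.3735 − 158.6817 = -336.0552°; wrapped into (−180°, 180°]: 23.9448°.
Δφ = 28.2072 − 67.9020 = -39.6948°.
a = sin²(Δφ/2) + cos φ₁ · cos φ₂ · sin²(Δλ/2) = 0.129537.
c = 2·atan2(√a, √(1−a)) = 0.73635 rad → d = 6371·c ≈ 4691.27 km.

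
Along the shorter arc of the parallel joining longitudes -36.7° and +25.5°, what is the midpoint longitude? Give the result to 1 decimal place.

Signed shortest Δλ from -36.7° to +25.5° is +62.2°.
Midpoint longitude = -36.7° + (+62.2°)/2 = -36.7° + 31.1° = -5.6°.

-5.6°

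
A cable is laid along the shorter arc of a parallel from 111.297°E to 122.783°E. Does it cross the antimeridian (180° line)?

Signed shortest Δλ = ((122.783 − 111.297 + 180) mod 360) − 180 = 11.486°.
Going east by 11.486° from +111.297° reaches +122.783° without touching 180°.

No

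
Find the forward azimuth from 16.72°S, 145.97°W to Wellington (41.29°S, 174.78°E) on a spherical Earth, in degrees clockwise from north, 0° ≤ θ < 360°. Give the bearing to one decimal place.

225.7°

Δλ = 174.78 − -145.97 = 320.75°; wrapped into (−180°, 180°]: -39.25°.
θ = atan2( sin Δλ · cos φ₂ , cos φ₁ · sin φ₂ − sin φ₁ · cos φ₂ · cos Δλ )
  = atan2(-0.47540, -0.46457) = -134.340° → normalised to [0°, 360°): 225.660°.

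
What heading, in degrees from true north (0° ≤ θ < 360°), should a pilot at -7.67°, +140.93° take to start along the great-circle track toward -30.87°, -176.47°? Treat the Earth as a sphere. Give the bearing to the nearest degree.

126°

Δλ = -176.47 − 140.93 = -317.40°; wrapped into (−180°, 180°]: 42.60°.
θ = atan2( sin Δλ · cos φ₂ , cos φ₁ · sin φ₂ − sin φ₁ · cos φ₂ · cos Δλ )
  = atan2(0.58099, -0.42417) = 126.133° → normalised to [0°, 360°): 126.133°.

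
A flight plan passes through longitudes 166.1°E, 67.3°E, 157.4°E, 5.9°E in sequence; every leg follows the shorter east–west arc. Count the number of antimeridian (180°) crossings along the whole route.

Leg 1: +166.1° → +67.3°, shortest Δλ = -98.8° (west) — does not cross 180°.
Leg 2: +67.3° → +157.4°, shortest Δλ = 90.1° (east) — does not cross 180°.
Leg 3: +157.4° → +5.9°, shortest Δλ = -151.5° (west) — does not cross 180°.
Total crossings: 0.

0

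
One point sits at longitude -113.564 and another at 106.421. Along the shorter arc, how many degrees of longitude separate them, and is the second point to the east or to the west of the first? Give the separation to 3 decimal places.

140.015° west

Raw difference: 106.421 − -113.564 = 219.985°.
Normalise into (−180°, 180°]: 219.985° − 360° = -140.015°.
Negative ⇒ the second point lies to the west; separation 140.015°.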